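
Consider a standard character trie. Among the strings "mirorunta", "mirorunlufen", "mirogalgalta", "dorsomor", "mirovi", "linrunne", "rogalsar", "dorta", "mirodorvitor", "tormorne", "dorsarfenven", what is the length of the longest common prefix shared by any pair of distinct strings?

Equivalently: take the maximum, over all pairs, of their longest common prefix length.
"mirorunlufen" and "mirorunta" agree on "mirorun" (7 characters) before diverging; nothing deeper is shared.
Longest shared-prefix length: 7

7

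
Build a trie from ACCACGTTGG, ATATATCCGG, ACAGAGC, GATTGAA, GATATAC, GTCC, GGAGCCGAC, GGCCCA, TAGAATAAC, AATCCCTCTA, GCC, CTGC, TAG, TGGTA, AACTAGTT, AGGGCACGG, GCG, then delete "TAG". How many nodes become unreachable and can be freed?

0

Walk "TAG" from the leaf back toward the root, removing each node that no remaining word uses.
Every node on "TAG" is still needed (e.g. by "TAGAATAAC"), so nothing is freed.
Nodes removed: 0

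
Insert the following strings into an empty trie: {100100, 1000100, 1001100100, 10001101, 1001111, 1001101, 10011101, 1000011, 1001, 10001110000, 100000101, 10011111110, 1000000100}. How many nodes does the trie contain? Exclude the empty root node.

Trace insertions, counting only characters that open a new branch:
  "100100" → 6 new (1, 0, 0, 1, 0, 0)
  "1000100" → prefix "100" already present; 4 new (0, 1, 0, 0)
  "1001100100" → prefix "1001" already present; 6 new (1, 0, 0, 1, 0, 0)
  "10001101" → prefix "10001" already present; 3 new (1, 0, 1)
  "1001111" → prefix "10011" already present; 2 new (1, 1)
  "1001101" → prefix "100110" already present; 1 new (1)
  "10011101" → prefix "100111" already present; 2 new (0, 1)
  "1000011" → prefix "1000" already present; 3 new (0, 1, 1)
  "1001" → prefix "1001" already present; 0 new (none)
  "10001110000" → prefix "100011" already present; 5 new (1, 0, 0, 0, 0)
  "100000101" → prefix "10000" already present; 4 new (0, 1, 0, 1)
  "10011111110" → prefix "1001111" already present; 4 new (1, 1, 1, 0)
  "1000000100" → prefix "100000" already present; 4 new (0, 1, 0, 0)
Total nodes = 6 + 4 + 6 + 3 + 2 + 1 + 2 + 3 + 0 + 5 + 4 + 4 + 4 = 44

44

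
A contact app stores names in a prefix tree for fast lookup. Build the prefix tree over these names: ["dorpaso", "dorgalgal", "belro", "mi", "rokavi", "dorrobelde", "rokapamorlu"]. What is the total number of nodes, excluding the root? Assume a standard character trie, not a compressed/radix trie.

Insert word by word; a character creates a node only if that edge doesn't already exist:
  "dorpaso" → 7 new (d, o, r, p, a, s, o)
  "dorgalgal" → prefix "dor" already present; 6 new (g, a, l, g, a, l)
  "belro" → 5 new (b, e, l, r, o)
  "mi" → 2 new (m, i)
  "rokavi" → 6 new (r, o, k, a, v, i)
  "dorrobelde" → prefix "dor" already present; 7 new (r, o, b, e, l, d, e)
  "rokapamorlu" → prefix "roka" already present; 7 new (p, a, m, o, r, l, u)
Total nodes = 7 + 6 + 5 + 2 + 6 + 7 + 7 = 40

40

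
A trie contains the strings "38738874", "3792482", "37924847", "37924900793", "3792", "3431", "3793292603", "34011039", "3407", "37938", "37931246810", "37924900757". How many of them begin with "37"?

8

Filter for entries beginning with "37":
Matches: "3792", "3792482", "37924847", "37924900757", "37924900793", "37931246810", "3793292603", "37938"
Count: 8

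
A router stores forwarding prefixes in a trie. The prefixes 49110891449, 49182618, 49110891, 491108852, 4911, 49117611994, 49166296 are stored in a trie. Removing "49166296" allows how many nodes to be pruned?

5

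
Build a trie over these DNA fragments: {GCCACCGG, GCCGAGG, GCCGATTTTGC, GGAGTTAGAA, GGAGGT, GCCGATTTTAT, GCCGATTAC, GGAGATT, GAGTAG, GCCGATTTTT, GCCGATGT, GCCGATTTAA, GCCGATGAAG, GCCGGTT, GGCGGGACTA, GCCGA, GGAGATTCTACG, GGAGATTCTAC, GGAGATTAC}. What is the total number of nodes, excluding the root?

For each word, the new-node count is its length minus the longest prefix already in the trie:
  "GCCACCGG" → 8 new (G, C, C, A, C, C, G, G)
  "GCCGAGG" → prefix "GCC" already present; 4 new (G, A, G, G)
  "GCCGATTTTGC" → prefix "GCCGA" already present; 6 new (T, T, T, T, G, C)
  "GGAGTTAGAA" → prefix "G" already present; 9 new (G, A, G, T, T, A, G, A, A)
  "GGAGGT" → prefix "GGAG" already present; 2 new (G, T)
  "GCCGATTTTAT" → prefix "GCCGATTTT" already present; 2 new (A, T)
  "GCCGATTAC" → prefix "GCCGATT" already present; 2 new (A, C)
  "GGAGATT" → prefix "GGAG" already present; 3 new (A, T, T)
  "GAGTAG" → prefix "G" already present; 5 new (A, G, T, A, G)
  "GCCGATTTTT" → prefix "GCCGATTTT" already present; 1 new (T)
  "GCCGATGT" → prefix "GCCGAT" already present; 2 new (G, T)
  "GCCGATTTAA" → prefix "GCCGATTT" already present; 2 new (A, A)
  "GCCGATGAAG" → prefix "GCCGATG" already present; 3 new (A, A, G)
  "GCCGGTT" → prefix "GCCG" already present; 3 new (G, T, T)
  "GGCGGGACTA" → prefix "GG" already present; 8 new (C, G, G, G, A, C, T, A)
  "GCCGA" → prefix "GCCGA" already present; 0 new (none)
  "GGAGATTCTACG" → prefix "GGAGATT" already present; 5 new (C, T, A, C, G)
  "GGAGATTCTAC" → prefix "GGAGATTCTAC" already present; 0 new (none)
  "GGAGATTAC" → prefix "GGAGATT" already present; 2 new (A, C)
Total nodes = 8 + 4 + 6 + 9 + 2 + 2 + 2 + 3 + 5 + 1 + 2 + 2 + 3 + 3 + 8 + 0 + 5 + 0 + 2 = 67

67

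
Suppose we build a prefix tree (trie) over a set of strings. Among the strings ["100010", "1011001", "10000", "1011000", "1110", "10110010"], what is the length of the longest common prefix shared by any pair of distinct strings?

7

Look for the deepest trie node that still has at least two words in its subtree.
"1011001" and "10110010" agree on "1011001" (7 characters) before diverging; nothing deeper is shared.
Longest shared-prefix length: 7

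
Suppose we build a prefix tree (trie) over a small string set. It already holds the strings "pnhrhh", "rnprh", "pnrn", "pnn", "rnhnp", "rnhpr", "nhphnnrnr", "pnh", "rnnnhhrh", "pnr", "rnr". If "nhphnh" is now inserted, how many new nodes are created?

"nhphn" is already a path in the trie; the remaining "h" must be added.
Each of the 1 remaining characters creates one node.

1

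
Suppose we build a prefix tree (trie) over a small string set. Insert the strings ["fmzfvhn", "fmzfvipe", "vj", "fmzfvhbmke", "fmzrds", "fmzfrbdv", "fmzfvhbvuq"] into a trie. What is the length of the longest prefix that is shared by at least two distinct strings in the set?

The deepest shared node is where two words last agree before diverging.
e.g. "fmzfvhbmke" and "fmzfvhbvuq" share the prefix "fmzfvhb" of length 7; no pair shares a longer one.
Longest shared-prefix length: 7

7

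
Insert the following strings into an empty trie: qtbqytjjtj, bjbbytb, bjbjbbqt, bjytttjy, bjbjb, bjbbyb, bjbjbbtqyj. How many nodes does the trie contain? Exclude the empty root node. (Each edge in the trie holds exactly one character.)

Count nodes per top-level branch (shared prefixes stored once):
  'b'-branch (bjbbyb, bjbbytb, bjbjb, bjbjbbqt, bjbjbbtqyj, bjytttjy): 23 nodes
  'q'-branch (qtbqytjjtj): 10 nodes
Sum: 33

33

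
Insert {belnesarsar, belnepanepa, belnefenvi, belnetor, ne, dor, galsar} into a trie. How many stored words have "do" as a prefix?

1

Filter for entries beginning with "do":
Words under "do": dor
Count: 1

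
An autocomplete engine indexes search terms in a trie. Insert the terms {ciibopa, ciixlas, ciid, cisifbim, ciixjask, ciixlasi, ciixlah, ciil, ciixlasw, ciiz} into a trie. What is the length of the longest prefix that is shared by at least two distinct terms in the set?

Look for the deepest trie node that still has at least two words in its subtree.
e.g. "ciixlas" and "ciixlasi" share the prefix "ciixlas" of length 7; no pair shares a longer one.
Longest shared-prefix length: 7

7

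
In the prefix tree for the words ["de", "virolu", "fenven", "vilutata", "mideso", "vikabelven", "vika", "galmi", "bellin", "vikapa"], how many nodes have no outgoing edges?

A leaf is a node with no children — equivalently, the end of a word that is not a proper prefix of any other stored word.
Those words: "bellin", "de", "fenven", "galmi", "mideso", "vikabelven", "vikapa", "vilutata", "virolu"
Leaf count: 9

9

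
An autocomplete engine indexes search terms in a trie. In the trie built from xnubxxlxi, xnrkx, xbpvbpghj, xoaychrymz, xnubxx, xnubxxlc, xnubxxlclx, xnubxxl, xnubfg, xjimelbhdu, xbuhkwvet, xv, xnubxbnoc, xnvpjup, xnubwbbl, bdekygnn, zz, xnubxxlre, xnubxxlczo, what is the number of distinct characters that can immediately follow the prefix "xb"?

Follow the path "xb" to its node, then look at its outgoing edges.
Distinct next characters after "xb": p, u.
That node has 2 child edges.

2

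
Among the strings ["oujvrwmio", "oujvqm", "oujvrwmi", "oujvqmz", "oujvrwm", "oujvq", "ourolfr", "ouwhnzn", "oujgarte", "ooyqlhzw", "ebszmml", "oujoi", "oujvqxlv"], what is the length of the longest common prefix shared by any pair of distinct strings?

The deepest shared node is where two words last agree before diverging.
"oujvrwmi" and "oujvrwmio" agree on "oujvrwmi" (8 characters) before diverging; nothing deeper is shared.
Longest shared-prefix length: 8

8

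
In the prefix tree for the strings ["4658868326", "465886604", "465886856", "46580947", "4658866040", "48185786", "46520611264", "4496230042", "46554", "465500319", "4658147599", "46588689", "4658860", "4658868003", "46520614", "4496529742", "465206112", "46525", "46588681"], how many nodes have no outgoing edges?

17

Leaves are exactly the stored words that no other stored word extends.
Those words: "4496230042", "4496529742", "46520611264", "46520614", "46525", "465500319", "46554", "46580947", "4658147599", "4658860", "4658866040", "4658868003", "46588681", "4658868326", "465886856", "46588689", "48185786"
Leaf count: 17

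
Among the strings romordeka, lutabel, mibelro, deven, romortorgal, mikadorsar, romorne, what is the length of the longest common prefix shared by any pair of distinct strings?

5

The deepest shared node is where two words last agree before diverging.
"romordeka" and "romorne" agree on "romor" (5 characters) before diverging; nothing deeper is shared.
Longest shared-prefix length: 5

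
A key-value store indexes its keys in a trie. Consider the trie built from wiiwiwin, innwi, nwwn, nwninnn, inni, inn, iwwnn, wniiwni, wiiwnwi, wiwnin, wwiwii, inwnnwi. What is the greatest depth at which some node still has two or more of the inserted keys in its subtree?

The deepest shared node is where two words last agree before diverging.
e.g. "wiiwiwin" and "wiiwnwi" share the prefix "wiiw" of length 4; no pair shares a longer one.
Longest shared-prefix length: 4

4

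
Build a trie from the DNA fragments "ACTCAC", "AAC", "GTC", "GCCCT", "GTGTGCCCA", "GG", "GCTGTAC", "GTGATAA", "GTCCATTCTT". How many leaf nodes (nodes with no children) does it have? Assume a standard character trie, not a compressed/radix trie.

A leaf is a node with no children — equivalently, the end of a word that is not a proper prefix of any other stored word.
Those words: "AAC", "ACTCAC", "GCCCT", "GCTGTAC", "GG", "GTCCATTCTT", "GTGATAA", "GTGTGCCCA"
Leaf count: 8

8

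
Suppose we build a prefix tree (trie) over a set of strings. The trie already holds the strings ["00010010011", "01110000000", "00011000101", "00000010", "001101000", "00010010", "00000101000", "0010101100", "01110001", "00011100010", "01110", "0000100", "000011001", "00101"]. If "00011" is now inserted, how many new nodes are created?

Every character of "00011" already lies on an existing path (it is a prefix of some stored word).
No new nodes are needed: 0.

0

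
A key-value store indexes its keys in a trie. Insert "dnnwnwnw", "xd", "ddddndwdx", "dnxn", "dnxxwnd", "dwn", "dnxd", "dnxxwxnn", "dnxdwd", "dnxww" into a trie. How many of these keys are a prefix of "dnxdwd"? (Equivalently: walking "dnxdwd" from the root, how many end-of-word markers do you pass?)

2

Traverse "dnxdwd" character by character; count nodes along the way that are marked as word ends.
Prefixes of the query that are stored words: "dnxd", "dnxdwd"
Count: 2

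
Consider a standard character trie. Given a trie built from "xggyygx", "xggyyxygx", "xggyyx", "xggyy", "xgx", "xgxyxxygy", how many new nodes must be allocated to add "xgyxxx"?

Walking "xgyxxx" from the root, the first 2 characters ("xg") follow existing edges; "y" is the first miss.
New nodes needed: |"xgyxxx"| − 2 = 6 − 2 = 4.

4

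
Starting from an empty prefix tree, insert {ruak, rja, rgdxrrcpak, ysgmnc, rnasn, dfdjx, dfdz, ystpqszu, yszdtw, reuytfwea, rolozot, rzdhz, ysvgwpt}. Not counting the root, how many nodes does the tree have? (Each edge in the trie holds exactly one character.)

For each word, the new-node count is its length minus the longest prefix already in the trie:
  "ruak" → 4 new (r, u, a, k)
  "rja" → prefix "r" already present; 2 new (j, a)
  "rgdxrrcpak" → prefix "r" already present; 9 new (g, d, x, r, r, c, p, a, k)
  "ysgmnc" → 6 new (y, s, g, m, n, c)
  "rnasn" → prefix "r" already present; 4 new (n, a, s, n)
  "dfdjx" → 5 new (d, f, d, j, x)
  "dfdz" → prefix "dfd" already present; 1 new (z)
  "ystpqszu" → prefix "ys" already present; 6 new (t, p, q, s, z, u)
  "yszdtw" → prefix "ys" already present; 4 new (z, d, t, w)
  "reuytfwea" → prefix "r" already present; 8 new (e, u, y, t, f, w, e, a)
  "rolozot" → prefix "r" already present; 6 new (o, l, o, z, o, t)
  "rzdhz" → prefix "r" already present; 4 new (z, d, h, z)
  "ysvgwpt" → prefix "ys" already present; 5 new (v, g, w, p, t)
Total nodes = 4 + 2 + 9 + 6 + 4 + 5 + 1 + 6 + 4 + 8 + 6 + 4 + 5 = 64

64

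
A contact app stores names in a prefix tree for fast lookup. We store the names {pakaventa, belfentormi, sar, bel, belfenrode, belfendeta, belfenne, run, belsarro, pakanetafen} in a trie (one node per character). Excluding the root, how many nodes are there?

Insert word by word; a character creates a node only if that edge doesn't already exist:
  "pakaventa" → 9 new (p, a, k, a, v, e, n, t, a)
  "belfentormi" → 11 new (b, e, l, f, e, n, t, o, r, m, i)
  "sar" → 3 new (s, a, r)
  "bel" → prefix "bel" already present; 0 new (none)
  "belfenrode" → prefix "belfen" already present; 4 new (r, o, d, e)
  "belfendeta" → prefix "belfen" already present; 4 new (d, e, t, a)
  "belfenne" → prefix "belfen" already present; 2 new (n, e)
  "run" → 3 new (r, u, n)
  "belsarro" → prefix "bel" already present; 5 new (s, a, r, r, o)
  "pakanetafen" → prefix "paka" already present; 7 new (n, e, t, a, f, e, n)
Total nodes = 9 + 11 + 3 + 0 + 4 + 4 + 2 + 3 + 5 + 7 = 48

48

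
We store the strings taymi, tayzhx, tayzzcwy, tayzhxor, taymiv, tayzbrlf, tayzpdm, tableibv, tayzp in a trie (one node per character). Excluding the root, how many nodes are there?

28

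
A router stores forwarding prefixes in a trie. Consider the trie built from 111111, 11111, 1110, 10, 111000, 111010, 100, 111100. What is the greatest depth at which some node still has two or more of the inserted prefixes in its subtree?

5

The deepest shared node is where two words last agree before diverging.
"11111" and "111111" agree on "11111" (5 characters) before diverging; nothing deeper is shared.
Longest shared-prefix length: 5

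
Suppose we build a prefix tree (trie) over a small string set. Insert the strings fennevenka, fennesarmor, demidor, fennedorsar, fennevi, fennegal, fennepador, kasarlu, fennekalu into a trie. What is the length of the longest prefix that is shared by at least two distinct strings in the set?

Equivalently: take the maximum, over all pairs, of their longest common prefix length.
"fennevenka" and "fennevi" agree on "fennev" (6 characters) before diverging; nothing deeper is shared.
Longest shared-prefix length: 6

6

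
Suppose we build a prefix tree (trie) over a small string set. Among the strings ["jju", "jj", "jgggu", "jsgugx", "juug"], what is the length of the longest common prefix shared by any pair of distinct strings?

2

Look for the deepest trie node that still has at least two words in its subtree.
e.g. "jj" and "jju" share the prefix "jj" of length 2; no pair shares a longer one.
Longest shared-prefix length: 2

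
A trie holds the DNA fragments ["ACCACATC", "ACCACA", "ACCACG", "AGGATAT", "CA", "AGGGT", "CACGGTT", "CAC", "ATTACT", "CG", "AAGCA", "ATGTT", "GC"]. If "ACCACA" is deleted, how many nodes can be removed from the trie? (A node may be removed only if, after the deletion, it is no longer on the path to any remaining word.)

A node on "ACCACA"'s path can go only if nothing else ends at it or branches off below it.
Every node on "ACCACA" is still needed (e.g. by "ACCACATC"), so nothing is freed.
Nodes removed: 0

0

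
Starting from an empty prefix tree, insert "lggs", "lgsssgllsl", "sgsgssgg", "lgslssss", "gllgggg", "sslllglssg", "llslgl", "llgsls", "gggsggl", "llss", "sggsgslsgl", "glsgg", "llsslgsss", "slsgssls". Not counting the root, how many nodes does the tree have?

80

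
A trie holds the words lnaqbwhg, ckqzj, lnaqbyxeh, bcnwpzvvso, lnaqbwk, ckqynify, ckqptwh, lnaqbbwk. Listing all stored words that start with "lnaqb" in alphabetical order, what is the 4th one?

Filter for "lnaqb…" and sort: "lnaqbbwk", "lnaqbwhg", "lnaqbwk", "lnaqbyxeh"
The 4th is lnaqbyxeh.

lnaqbyxeh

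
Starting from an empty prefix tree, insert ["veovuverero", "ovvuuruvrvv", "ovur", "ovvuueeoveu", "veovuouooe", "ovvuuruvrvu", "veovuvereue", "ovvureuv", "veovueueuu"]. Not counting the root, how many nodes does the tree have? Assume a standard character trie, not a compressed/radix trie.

47

For each word, the new-node count is its length minus the longest prefix already in the trie:
  "veovuverero" → 11 new (v, e, o, v, u, v, e, r, e, r, o)
  "ovvuuruvrvv" → 11 new (o, v, v, u, u, r, u, v, r, v, v)
  "ovur" → prefix "ov" already present; 2 new (u, r)
  "ovvuueeoveu" → prefix "ovvuu" already present; 6 new (e, e, o, v, e, u)
  "veovuouooe" → prefix "veovu" already present; 5 new (o, u, o, o, e)
  "ovvuuruvrvu" → prefix "ovvuuruvrv" already present; 1 new (u)
  "veovuvereue" → prefix "veovuvere" already present; 2 new (u, e)
  "ovvureuv" → prefix "ovvu" already present; 4 new (r, e, u, v)
  "veovueueuu" → prefix "veovu" already present; 5 new (e, u, e, u, u)
Total nodes = 11 + 11 + 2 + 6 + 5 + 1 + 2 + 4 + 5 = 47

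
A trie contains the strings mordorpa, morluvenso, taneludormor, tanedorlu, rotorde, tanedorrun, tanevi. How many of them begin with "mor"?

Traverse to the node for "mor", then collect every word in that subtree.
Matches: "mordorpa", "morluvenso"
Count: 2

2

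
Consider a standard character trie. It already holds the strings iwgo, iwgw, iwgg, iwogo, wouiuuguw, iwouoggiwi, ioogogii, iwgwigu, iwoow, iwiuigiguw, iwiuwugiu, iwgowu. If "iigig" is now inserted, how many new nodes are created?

The longest prefix of "iigig" already in the trie is "i" (length 1).
So 5 − 1 = 4 new nodes.

4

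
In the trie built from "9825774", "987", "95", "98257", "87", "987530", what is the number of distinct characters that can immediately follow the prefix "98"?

Walk "98" from the root, arriving at one node.
Characters that immediately follow "98" among the stored strings: {2, 7}.
That node has 2 child edges.

2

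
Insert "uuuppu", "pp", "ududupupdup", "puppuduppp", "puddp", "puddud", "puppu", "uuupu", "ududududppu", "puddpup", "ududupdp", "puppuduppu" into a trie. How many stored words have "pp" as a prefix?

1

Walk to "pp"; the words in its subtree are exactly those with that prefix.
Words under "pp": pp
Count: 1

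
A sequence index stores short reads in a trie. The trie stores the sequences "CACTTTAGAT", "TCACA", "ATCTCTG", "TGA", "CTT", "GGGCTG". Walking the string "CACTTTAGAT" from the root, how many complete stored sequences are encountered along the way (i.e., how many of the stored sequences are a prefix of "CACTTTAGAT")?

Check each prefix of "CACTTTAGAT" against the stored set — each match is an end-marker on the path.
Prefixes of the query that are stored words: "CACTTTAGAT"
Count: 1

1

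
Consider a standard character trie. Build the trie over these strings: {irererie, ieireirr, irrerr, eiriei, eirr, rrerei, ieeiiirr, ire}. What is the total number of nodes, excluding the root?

38

Count nodes per top-level branch (shared prefixes stored once):
  'e'-branch (eiriei, eirr): 7 nodes
  'i'-branch (ieeiiirr, ieireirr, ire, irererie, irrerr): 25 nodes
  'r'-branch (rrerei): 6 nodes
Sum: 38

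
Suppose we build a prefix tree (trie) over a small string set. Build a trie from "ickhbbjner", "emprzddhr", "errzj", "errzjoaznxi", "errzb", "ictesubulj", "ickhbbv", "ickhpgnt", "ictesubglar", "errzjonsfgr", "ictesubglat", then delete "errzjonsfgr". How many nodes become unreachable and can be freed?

5

Walk "errzjonsfgr" from the leaf back toward the root, removing each node that no remaining word uses.
The suffix "nsfgr" (5 nodes) is used only by "errzjonsfgr"; the node for "errzjo" still has the child "a", so pruning stops there.
Nodes removed: 5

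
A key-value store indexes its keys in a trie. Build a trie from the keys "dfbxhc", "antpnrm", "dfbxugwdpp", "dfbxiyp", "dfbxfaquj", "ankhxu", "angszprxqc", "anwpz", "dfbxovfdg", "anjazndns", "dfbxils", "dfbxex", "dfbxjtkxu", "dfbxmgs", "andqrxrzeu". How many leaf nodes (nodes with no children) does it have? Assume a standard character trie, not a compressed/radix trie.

15

Leaves are exactly the stored words that no other stored word extends.
Those words: "andqrxrzeu", "angszprxqc", "anjazndns", "ankhxu", "antpnrm", "anwpz", "dfbxex", "dfbxfaquj", "dfbxhc", "dfbxils", "dfbxiyp", "dfbxjtkxu", "dfbxmgs", "dfbxovfdg", "dfbxugwdpp"
Leaf count: 15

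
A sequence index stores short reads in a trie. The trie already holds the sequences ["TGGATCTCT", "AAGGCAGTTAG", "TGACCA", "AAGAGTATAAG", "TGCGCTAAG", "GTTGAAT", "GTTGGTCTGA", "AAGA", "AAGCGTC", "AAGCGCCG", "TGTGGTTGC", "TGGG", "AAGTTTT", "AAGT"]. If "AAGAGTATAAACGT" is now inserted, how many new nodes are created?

4

"AAGAGTATAA" is already a path in the trie; the remaining "ACGT" must be added.
So 14 − 10 = 4 new nodes.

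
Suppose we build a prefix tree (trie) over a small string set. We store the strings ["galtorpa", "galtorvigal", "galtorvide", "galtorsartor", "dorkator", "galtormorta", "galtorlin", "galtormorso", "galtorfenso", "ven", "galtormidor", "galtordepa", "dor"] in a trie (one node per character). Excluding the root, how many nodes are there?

Trace insertions, counting only characters that open a new branch:
  "galtorpa" → 8 new (g, a, l, t, o, r, p, a)
  "galtorvigal" → prefix "galtor" already present; 5 new (v, i, g, a, l)
  "galtorvide" → prefix "galtorvi" already present; 2 new (d, e)
  "galtorsartor" → prefix "galtor" already present; 6 new (s, a, r, t, o, r)
  "dorkator" → 8 new (d, o, r, k, a, t, o, r)
  "galtormorta" → prefix "galtor" already present; 5 new (m, o, r, t, a)
  "galtorlin" → prefix "galtor" already present; 3 new (l, i, n)
  "galtormorso" → prefix "galtormor" already present; 2 new (s, o)
  "galtorfenso" → prefix "galtor" already present; 5 new (f, e, n, s, o)
  "ven" → 3 new (v, e, n)
  "galtormidor" → prefix "galtorm" already present; 4 new (i, d, o, r)
  "galtordepa" → prefix "galtor" already present; 4 new (d, e, p, a)
  "dor" → prefix "dor" already present; 0 new (none)
Total nodes = 8 + 5 + 2 + 6 + 8 + 5 + 3 + 2 + 5 + 3 + 4 + 4 + 0 = 55

55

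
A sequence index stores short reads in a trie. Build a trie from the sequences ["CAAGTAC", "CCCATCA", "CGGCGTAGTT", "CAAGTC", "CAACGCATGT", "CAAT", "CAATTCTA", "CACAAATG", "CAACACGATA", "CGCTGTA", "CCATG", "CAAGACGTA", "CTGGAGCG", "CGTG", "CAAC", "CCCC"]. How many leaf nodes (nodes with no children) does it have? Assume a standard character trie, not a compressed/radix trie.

A leaf is a node with no children — equivalently, the end of a word that is not a proper prefix of any other stored word.
Those words: "CAACACGATA", "CAACGCATGT", "CAAGACGTA", "CAAGTAC", "CAAGTC", "CAATTCTA", "CACAAATG", "CCATG", "CCCATCA", "CCCC", "CGCTGTA", "CGGCGTAGTT", "CGTG", "CTGGAGCG"
Leaf count: 14

14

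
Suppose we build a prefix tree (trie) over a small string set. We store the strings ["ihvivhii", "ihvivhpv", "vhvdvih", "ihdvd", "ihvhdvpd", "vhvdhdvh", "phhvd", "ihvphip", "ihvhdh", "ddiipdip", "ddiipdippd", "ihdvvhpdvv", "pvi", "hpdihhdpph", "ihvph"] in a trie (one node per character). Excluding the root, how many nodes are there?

67

For each word, the new-node count is its length minus the longest prefix already in the trie:
  "ihvivhii" → 8 new (i, h, v, i, v, h, i, i)
  "ihvivhpv" → prefix "ihvivh" already present; 2 new (p, v)
  "vhvdvih" → 7 new (v, h, v, d, v, i, h)
  "ihdvd" → prefix "ih" already present; 3 new (d, v, d)
  "ihvhdvpd" → prefix "ihv" already present; 5 new (h, d, v, p, d)
  "vhvdhdvh" → prefix "vhvd" already present; 4 new (h, d, v, h)
  "phhvd" → 5 new (p, h, h, v, d)
  "ihvphip" → prefix "ihv" already present; 4 new (p, h, i, p)
  "ihvhdh" → prefix "ihvhd" already present; 1 new (h)
  "ddiipdip" → 8 new (d, d, i, i, p, d, i, p)
  "ddiipdippd" → prefix "ddiipdip" already present; 2 new (p, d)
  "ihdvvhpdvv" → prefix "ihdv" already present; 6 new (v, h, p, d, v, v)
  "pvi" → prefix "p" already present; 2 new (v, i)
  "hpdihhdpph" → 10 new (h, p, d, i, h, h, d, p, p, h)
  "ihvph" → prefix "ihvph" already present; 0 new (none)
Total nodes = 8 + 2 + 7 + 3 + 5 + 4 + 5 + 4 + 1 + 8 + 2 + 6 + 2 + 10 + 0 = 67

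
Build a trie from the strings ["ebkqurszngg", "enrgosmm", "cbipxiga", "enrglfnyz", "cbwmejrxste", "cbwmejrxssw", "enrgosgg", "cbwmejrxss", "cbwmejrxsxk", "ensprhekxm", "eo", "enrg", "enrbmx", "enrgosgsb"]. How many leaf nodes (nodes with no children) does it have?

12

A leaf is a node with no children — equivalently, the end of a word that is not a proper prefix of any other stored word.
Those words: "cbipxiga", "cbwmejrxssw", "cbwmejrxste", "cbwmejrxsxk", "ebkqurszngg", "enrbmx", "enrglfnyz", "enrgosgg", "enrgosgsb", "enrgosmm", "ensprhekxm", "eo"
Leaf count: 12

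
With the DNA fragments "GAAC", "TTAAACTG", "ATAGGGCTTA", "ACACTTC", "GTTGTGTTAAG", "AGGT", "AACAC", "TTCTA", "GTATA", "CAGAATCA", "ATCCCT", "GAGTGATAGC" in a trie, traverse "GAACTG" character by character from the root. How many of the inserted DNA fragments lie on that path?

1

Check each prefix of "GAACTG" against the stored set — each match is an end-marker on the path.
Prefixes of the query that are stored words: "GAAC"
Count: 1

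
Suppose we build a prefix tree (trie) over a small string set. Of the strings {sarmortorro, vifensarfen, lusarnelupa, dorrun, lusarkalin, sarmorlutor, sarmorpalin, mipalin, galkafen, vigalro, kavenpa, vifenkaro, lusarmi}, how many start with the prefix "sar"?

Traverse to the node for "sar", then collect every word in that subtree.
Matches: "sarmorlutor", "sarmorpalin", "sarmortorro"
Count: 3

3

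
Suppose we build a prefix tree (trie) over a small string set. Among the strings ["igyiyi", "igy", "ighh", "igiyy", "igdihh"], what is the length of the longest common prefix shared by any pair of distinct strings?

3

Look for the deepest trie node that still has at least two words in its subtree.
"igy" and "igyiyi" agree on "igy" (3 characters) before diverging; nothing deeper is shared.
Longest shared-prefix length: 3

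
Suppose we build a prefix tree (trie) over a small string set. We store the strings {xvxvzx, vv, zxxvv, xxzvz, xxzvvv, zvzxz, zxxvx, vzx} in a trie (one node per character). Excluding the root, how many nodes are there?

Insert word by word; a character creates a node only if that edge doesn't already exist:
  "xvxvzx" → 6 new (x, v, x, v, z, x)
  "vv" → 2 new (v, v)
  "zxxvv" → 5 new (z, x, x, v, v)
  "xxzvz" → prefix "x" already present; 4 new (x, z, v, z)
  "xxzvvv" → prefix "xxzv" already present; 2 new (v, v)
  "zvzxz" → prefix "z" already present; 4 new (v, z, x, z)
  "zxxvx" → prefix "zxxv" already present; 1 new (x)
  "vzx" → prefix "v" already present; 2 new (z, x)
Total nodes = 6 + 2 + 5 + 4 + 2 + 4 + 1 + 2 = 26

26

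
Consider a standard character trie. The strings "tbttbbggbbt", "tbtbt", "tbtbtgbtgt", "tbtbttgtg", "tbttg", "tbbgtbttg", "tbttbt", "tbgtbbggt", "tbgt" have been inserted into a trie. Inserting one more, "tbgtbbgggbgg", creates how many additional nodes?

"tbgtbbgg" is already a path in the trie; the remaining "gbgg" must be added.
Each of the 4 remaining characters creates one node.

4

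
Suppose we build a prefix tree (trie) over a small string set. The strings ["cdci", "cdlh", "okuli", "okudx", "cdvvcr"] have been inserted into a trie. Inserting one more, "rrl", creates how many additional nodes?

3

No existing word starts with "r", so every character of "rrl" needs a new node.
3 − 0 = 3 new nodes.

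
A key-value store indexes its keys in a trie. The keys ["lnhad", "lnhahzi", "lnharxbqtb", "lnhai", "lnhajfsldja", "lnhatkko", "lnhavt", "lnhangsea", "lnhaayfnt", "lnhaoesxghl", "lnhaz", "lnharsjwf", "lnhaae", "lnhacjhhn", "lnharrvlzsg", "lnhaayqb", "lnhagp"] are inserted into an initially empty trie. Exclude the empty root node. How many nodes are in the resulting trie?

Count nodes per top-level branch (shared prefixes stored once):
  'l'-branch (lnhaae, lnhaayfnt, lnhaayqb, lnhacjhhn, lnhad, lnhagp, lnhahzi, lnhai, lnhajfsldja, lnhangsea, lnhaoesxghl, lnharrvlzsg, lnharsjwf, lnharxbqtb, lnhatkko, lnhavt, lnhaz): 66 nodes
Sum: 66

66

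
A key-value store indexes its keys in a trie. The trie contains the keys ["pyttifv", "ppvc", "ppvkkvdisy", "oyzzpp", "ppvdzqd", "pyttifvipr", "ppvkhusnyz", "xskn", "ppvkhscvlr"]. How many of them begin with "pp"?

Walk to "pp"; the words in its subtree are exactly those with that prefix.
Matches: "ppvc", "ppvdzqd", "ppvkhscvlr", "ppvkhusnyz", "ppvkkvdisy"
Count: 5

5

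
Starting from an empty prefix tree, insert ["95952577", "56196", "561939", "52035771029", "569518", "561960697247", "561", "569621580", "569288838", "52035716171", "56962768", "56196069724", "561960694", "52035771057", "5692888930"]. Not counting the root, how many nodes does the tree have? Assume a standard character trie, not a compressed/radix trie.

62

For each word, the new-node count is its length minus the longest prefix already in the trie:
  "95952577" → 8 new (9, 5, 9, 5, 2, 5, 7, 7)
  "56196" → 5 new (5, 6, 1, 9, 6)
  "561939" → prefix "5619" already present; 2 new (3, 9)
  "52035771029" → prefix "5" already present; 10 new (2, 0, 3, 5, 7, 7, 1, 0, 2, 9)
  "569518" → prefix "56" already present; 4 new (9, 5, 1, 8)
  "561960697247" → prefix "56196" already present; 7 new (0, 6, 9, 7, 2, 4, 7)
  "561" → prefix "561" already present; 0 new (none)
  "569621580" → prefix "569" already present; 6 new (6, 2, 1, 5, 8, 0)
  "569288838" → prefix "569" already present; 6 new (2, 8, 8, 8, 3, 8)
  "52035716171" → prefix "520357" already present; 5 new (1, 6, 1, 7, 1)
  "56962768" → prefix "56962" already present; 3 new (7, 6, 8)
  "56196069724" → prefix "56196069724" already present; 0 new (none)
  "561960694" → prefix "56196069" already present; 1 new (4)
  "52035771057" → prefix "520357710" already present; 2 new (5, 7)
  "5692888930" → prefix "5692888" already present; 3 new (9, 3, 0)
Total nodes = 8 + 5 + 2 + 10 + 4 + 7 + 0 + 6 + 6 + 5 + 3 + 0 + 1 + 2 + 3 = 62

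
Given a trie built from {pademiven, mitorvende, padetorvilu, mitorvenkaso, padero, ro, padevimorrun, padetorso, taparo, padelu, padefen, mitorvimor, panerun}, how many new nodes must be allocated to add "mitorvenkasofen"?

Walking "mitorvenkasofen" from the root, the first 12 characters ("mitorvenkaso") follow existing edges; "f" is the first miss.
New nodes needed: |"mitorvenkasofen"| − 12 = 15 − 12 = 3.

3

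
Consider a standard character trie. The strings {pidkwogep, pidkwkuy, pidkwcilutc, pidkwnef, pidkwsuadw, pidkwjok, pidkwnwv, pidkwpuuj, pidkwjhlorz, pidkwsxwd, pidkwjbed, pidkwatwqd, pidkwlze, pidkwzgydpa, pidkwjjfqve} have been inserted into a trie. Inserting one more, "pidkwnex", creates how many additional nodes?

The longest prefix of "pidkwnex" already in the trie is "pidkwne" (length 7).
New nodes needed: |"pidkwnex"| − 7 = 8 − 7 = 1.

1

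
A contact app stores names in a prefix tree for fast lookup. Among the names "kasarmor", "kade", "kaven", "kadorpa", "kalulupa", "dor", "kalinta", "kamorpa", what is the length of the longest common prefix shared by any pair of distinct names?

3

Equivalently: take the maximum, over all pairs, of their longest common prefix length.
"kade" and "kadorpa" agree on "kad" (3 characters) before diverging; nothing deeper is shared.
Longest shared-prefix length: 3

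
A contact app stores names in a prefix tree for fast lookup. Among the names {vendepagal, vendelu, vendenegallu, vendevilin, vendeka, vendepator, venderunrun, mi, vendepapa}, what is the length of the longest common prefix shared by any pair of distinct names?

Equivalently: take the maximum, over all pairs, of their longest common prefix length.
e.g. "vendepagal" and "vendepapa" share the prefix "vendepa" of length 7; no pair shares a longer one.
Longest shared-prefix length: 7

7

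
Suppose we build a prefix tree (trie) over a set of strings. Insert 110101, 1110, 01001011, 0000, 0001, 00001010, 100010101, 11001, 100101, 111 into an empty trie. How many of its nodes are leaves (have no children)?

A leaf is a node with no children — equivalently, the end of a word that is not a proper prefix of any other stored word.
Those words: "00001010", "0001", "01001011", "100010101", "100101", "11001", "110101", "1110"
Leaf count: 8

8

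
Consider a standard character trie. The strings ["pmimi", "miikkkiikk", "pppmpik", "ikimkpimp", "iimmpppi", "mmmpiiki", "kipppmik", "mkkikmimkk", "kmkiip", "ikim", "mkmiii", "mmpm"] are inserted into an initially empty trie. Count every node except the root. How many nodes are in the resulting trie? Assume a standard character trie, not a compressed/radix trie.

72

Insert word by word; a character creates a node only if that edge doesn't already exist:
  "pmimi" → 5 new (p, m, i, m, i)
  "miikkkiikk" → 10 new (m, i, i, k, k, k, i, i, k, k)
  "pppmpik" → prefix "p" already present; 6 new (p, p, m, p, i, k)
  "ikimkpimp" → 9 new (i, k, i, m, k, p, i, m, p)
  "iimmpppi" → prefix "i" already present; 7 new (i, m, m, p, p, p, i)
  "mmmpiiki" → prefix "m" already present; 7 new (m, m, p, i, i, k, i)
  "kipppmik" → 8 new (k, i, p, p, p, m, i, k)
  "mkkikmimkk" → prefix "m" already present; 9 new (k, k, i, k, m, i, m, k, k)
  "kmkiip" → prefix "k" already present; 5 new (m, k, i, i, p)
  "ikim" → prefix "ikim" already present; 0 new (none)
  "mkmiii" → prefix "mk" already present; 4 new (m, i, i, i)
  "mmpm" → prefix "mm" already present; 2 new (p, m)
Total nodes = 5 + 10 + 6 + 9 + 7 + 7 + 8 + 9 + 5 + 0 + 4 + 2 = 72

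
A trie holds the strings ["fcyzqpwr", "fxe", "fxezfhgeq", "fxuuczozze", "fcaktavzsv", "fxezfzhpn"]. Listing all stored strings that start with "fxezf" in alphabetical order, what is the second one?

fxezfzhpn

Words with prefix "fxezf", in lexicographic order: "fxezfhgeq", "fxezfzhpn"
The 2nd is fxezfzhpn.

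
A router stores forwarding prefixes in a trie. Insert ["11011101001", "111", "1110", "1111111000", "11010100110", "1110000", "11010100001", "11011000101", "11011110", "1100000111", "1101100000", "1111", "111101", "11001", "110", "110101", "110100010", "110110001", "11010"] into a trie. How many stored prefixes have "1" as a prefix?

Traverse to the node for "1", then collect every word in that subtree.
Matches: "110", "1100000111", "11001", "11010", "110100010", "110101", "11010100001", "11010100110", "1101100000", "110110001", "11011000101", "11011101001", "11011110", "111", "1110", "1110000", "1111", "111101", "1111111000"
Count: 19

19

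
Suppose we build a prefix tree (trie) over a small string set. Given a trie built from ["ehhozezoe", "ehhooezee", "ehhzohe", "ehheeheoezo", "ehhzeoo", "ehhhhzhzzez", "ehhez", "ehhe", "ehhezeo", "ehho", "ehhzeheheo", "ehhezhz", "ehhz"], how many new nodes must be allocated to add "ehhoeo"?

The longest prefix of "ehhoeo" already in the trie is "ehho" (length 4).
New nodes needed: |"ehhoeo"| − 4 = 6 − 4 = 2.

2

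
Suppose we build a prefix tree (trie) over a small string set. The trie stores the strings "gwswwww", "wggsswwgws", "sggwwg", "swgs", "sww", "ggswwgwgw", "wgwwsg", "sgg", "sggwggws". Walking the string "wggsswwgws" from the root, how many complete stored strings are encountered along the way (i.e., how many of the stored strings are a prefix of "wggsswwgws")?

Walk "wggsswwgws" from the root; an end-of-word marker is hit whenever a stored word is a prefix of "wggsswwgws".
Prefixes of the query that are stored words: "wggsswwgws"
Count: 1

1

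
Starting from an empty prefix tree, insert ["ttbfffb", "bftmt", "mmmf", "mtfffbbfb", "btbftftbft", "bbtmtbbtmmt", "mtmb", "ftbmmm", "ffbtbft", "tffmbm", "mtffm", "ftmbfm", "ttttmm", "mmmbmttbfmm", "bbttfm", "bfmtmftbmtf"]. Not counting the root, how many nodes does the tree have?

91

Trace insertions, counting only characters that open a new branch:
  "ttbfffb" → 7 new (t, t, b, f, f, f, b)
  "bftmt" → 5 new (b, f, t, m, t)
  "mmmf" → 4 new (m, m, m, f)
  "mtfffbbfb" → prefix "m" already present; 8 new (t, f, f, f, b, b, f, b)
  "btbftftbft" → prefix "b" already present; 9 new (t, b, f, t, f, t, b, f, t)
  "bbtmtbbtmmt" → prefix "b" already present; 10 new (b, t, m, t, b, b, t, m, m, t)
  "mtmb" → prefix "mt" already present; 2 new (m, b)
  "ftbmmm" → 6 new (f, t, b, m, m, m)
  "ffbtbft" → prefix "f" already present; 6 new (f, b, t, b, f, t)
  "tffmbm" → prefix "t" already present; 5 new (f, f, m, b, m)
  "mtffm" → prefix "mtff" already present; 1 new (m)
  "ftmbfm" → prefix "ft" already present; 4 new (m, b, f, m)
  "ttttmm" → prefix "tt" already present; 4 new (t, t, m, m)
  "mmmbmttbfmm" → prefix "mmm" already present; 8 new (b, m, t, t, b, f, m, m)
  "bbttfm" → prefix "bbt" already present; 3 new (t, f, m)
  "bfmtmftbmtf" → prefix "bf" already present; 9 new (m, t, m, f, t, b, m, t, f)
Total nodes = 7 + 5 + 4 + 8 + 9 + 10 + 2 + 6 + 6 + 5 + 1 + 4 + 4 + 8 + 3 + 9 = 91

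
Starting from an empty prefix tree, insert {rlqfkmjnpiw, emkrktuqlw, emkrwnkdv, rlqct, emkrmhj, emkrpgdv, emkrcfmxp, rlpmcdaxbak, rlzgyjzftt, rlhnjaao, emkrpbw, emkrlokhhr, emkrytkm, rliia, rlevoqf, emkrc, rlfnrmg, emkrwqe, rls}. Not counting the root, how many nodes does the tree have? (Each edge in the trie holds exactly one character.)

91

Trace insertions, counting only characters that open a new branch:
  "rlqfkmjnpiw" → 11 new (r, l, q, f, k, m, j, n, p, i, w)
  "emkrktuqlw" → 10 new (e, m, k, r, k, t, u, q, l, w)
  "emkrwnkdv" → prefix "emkr" already present; 5 new (w, n, k, d, v)
  "rlqct" → prefix "rlq" already present; 2 new (c, t)
  "emkrmhj" → prefix "emkr" already present; 3 new (m, h, j)
  "emkrpgdv" → prefix "emkr" already present; 4 new (p, g, d, v)
  "emkrcfmxp" → prefix "emkr" already present; 5 new (c, f, m, x, p)
  "rlpmcdaxbak" → prefix "rl" already present; 9 new (p, m, c, d, a, x, b, a, k)
  "rlzgyjzftt" → prefix "rl" already present; 8 new (z, g, y, j, z, f, t, t)
  "rlhnjaao" → prefix "rl" already present; 6 new (h, n, j, a, a, o)
  "emkrpbw" → prefix "emkrp" already present; 2 new (b, w)
  "emkrlokhhr" → prefix "emkr" already present; 6 new (l, o, k, h, h, r)
  "emkrytkm" → prefix "emkr" already present; 4 new (y, t, k, m)
  "rliia" → prefix "rl" already present; 3 new (i, i, a)
  "rlevoqf" → prefix "rl" already present; 5 new (e, v, o, q, f)
  "emkrc" → prefix "emkrc" already present; 0 new (none)
  "rlfnrmg" → prefix "rl" already present; 5 new (f, n, r, m, g)
  "emkrwqe" → prefix "emkrw" already present; 2 new (q, e)
  "rls" → prefix "rl" already present; 1 new (s)
Total nodes = 11 + 10 + 5 + 2 + 3 + 4 + 5 + 9 + 8 + 6 + 2 + 6 + 4 + 3 + 5 + 0 + 5 + 2 + 1 = 91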